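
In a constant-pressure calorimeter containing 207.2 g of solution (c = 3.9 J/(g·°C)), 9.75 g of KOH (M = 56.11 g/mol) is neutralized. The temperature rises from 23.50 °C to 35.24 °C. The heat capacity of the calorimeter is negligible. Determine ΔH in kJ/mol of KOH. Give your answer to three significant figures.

|ΔT| = |35.24 − 23.50| = 11.74 °C
|q_surr| = (207.2 × 3.9) × 11.74 = 808.08 × 11.74 = 9487 J
n(KOH) = 9.75 / 56.11 = 0.1738 mol
Temperature rose, so q_rxn = −|q_surr| = -9.487 kJ
ΔH = q_rxn / n = -54.59 kJ/mol

ΔH = -54.6 kJ/mol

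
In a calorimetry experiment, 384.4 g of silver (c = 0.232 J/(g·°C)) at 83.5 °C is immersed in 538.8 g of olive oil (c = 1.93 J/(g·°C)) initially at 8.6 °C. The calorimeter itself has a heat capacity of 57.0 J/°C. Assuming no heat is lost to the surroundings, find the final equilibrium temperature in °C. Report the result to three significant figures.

Heat lost by silver = heat gained by olive oil + calorimeter.
(384.4)(0.232)(83.5 − T) = [(538.8)(1.93) + 57.0](T − 8.6)
89.1808 (83.5 − T) = 1096.884 (T − 8.6)
7446.6 − 89.1808 T = 1096.884 T − 9433.2
16879.8 = 1186.0648 T
T = 14.23 °C

T_f = 14.2 °C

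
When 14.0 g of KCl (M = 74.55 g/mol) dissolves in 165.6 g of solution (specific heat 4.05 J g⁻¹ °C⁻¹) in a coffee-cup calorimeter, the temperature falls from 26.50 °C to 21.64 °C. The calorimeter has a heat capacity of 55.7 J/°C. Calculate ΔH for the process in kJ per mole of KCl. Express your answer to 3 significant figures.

|ΔT| = |21.64 − 26.50| = 4.86 °C
|q_surr| = (165.6 × 4.05 + 55.7) × 4.86 = 726.38 × 4.86 = 3530 J
n(KCl) = 14.0 / 74.55 = 0.1878 mol
Temperature fell, so q_rxn = +|q_surr| = 3.530 kJ
ΔH = q_rxn / n = 18.80 kJ/mol

ΔH = 18.8 kJ/mol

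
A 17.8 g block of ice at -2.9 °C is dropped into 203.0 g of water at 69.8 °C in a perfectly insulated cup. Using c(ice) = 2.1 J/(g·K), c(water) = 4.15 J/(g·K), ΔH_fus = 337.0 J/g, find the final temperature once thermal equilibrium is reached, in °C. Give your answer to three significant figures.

T_f = 57.5 °C

Heat to bring ice to 0 °C and melt it: q₁ = 17.8×2.1×2.9 + 17.8×337.0 = 6107.0 J
Heat the water can supply cooling to 0 °C: 203.0×4.15×69.8 = 58803.0 J > q₁, so all ice melts.
Energy balance: 203.0×4.15×(69.8 − T) = 6107.0 + 17.8×4.15×(T − 0)
842.45(69.8 − T) = 6107.0 + 73.87 T
58803.0 − 6107.0 = 916.32 T
T = 52696.0 / 916.32 = 57.51 °C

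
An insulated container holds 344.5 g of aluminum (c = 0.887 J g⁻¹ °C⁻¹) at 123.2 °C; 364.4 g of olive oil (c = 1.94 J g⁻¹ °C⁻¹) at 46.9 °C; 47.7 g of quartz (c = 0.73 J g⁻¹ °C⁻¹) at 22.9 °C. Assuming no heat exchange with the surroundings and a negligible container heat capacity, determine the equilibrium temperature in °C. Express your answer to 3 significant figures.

Σ mᵢcᵢ(T − Tᵢ) = 0  ⇒  T = Σ mᵢcᵢTᵢ / Σ mᵢcᵢ
Σ mᵢcᵢ = 344.5×0.887 + 364.4×1.94 + 47.7×0.73 = 1047.3285
Σ mᵢcᵢTᵢ = 305.5715×123.2 + 706.936×46.9 + 34.821×22.9 = 71599
T = 71599 / 1047.3285 = 68.36 °C

T_f = 68.4 °C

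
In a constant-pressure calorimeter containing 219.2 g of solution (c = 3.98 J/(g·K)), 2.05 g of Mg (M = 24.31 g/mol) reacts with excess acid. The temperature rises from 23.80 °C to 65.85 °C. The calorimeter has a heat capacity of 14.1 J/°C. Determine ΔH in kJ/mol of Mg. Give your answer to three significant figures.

ΔH = -442 kJ/mol

|ΔT| = |65.85 − 23.80| = 42.05 °C
|q_surr| = (219.2 × 3.98 + 14.1) × 42.05 = 886.516 × 42.05 = 37280 J
n(Mg) = 2.05 / 24.31 = 0.08433 mol
Temperature rose, so q_rxn = −|q_surr| = -37.28 kJ
ΔH = q_rxn / n = -442.1 kJ/mol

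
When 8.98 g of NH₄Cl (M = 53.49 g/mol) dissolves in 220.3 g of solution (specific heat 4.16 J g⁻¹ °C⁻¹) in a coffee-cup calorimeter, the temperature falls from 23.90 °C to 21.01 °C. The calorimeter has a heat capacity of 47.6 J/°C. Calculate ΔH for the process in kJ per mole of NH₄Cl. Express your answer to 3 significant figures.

ΔH = 16.6 kJ/mol

|ΔT| = |21.01 − 23.90| = 2.89 °C
|q_surr| = (220.3 × 4.16 + 47.6) × 2.89 = 964.048 × 2.89 = 2786 J
n(NH₄Cl) = 8.98 / 53.49 = 0.1679 mol
Temperature fell, so q_rxn = +|q_surr| = 2.786 kJ
ΔH = q_rxn / n = 16.59 kJ/mol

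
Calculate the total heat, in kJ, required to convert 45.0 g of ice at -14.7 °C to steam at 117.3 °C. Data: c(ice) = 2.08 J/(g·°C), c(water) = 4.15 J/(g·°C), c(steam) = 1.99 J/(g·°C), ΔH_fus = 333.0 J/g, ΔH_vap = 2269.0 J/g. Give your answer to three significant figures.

q = 139 kJ

q1 (heat ice -14.7→0.0 °C): 45.0 × 2.08 × 14.7 = 1376 J
q2 (melt at 0 °C): 45.0 × 333.0 = 14985 J
q3 (heat water 0.0→100.0 °C): 45.0 × 4.15 × 100.0 = 18675 J
q4 (vaporize at 100 °C): 45.0 × 2269.0 = 102105 J
q5 (heat steam 100.0→117.3 °C): 45.0 × 1.99 × 17.3 = 1549 J
Total: 1376 + 14985 + 18675 + 102105 + 1549 = 138690 J = 139 kJ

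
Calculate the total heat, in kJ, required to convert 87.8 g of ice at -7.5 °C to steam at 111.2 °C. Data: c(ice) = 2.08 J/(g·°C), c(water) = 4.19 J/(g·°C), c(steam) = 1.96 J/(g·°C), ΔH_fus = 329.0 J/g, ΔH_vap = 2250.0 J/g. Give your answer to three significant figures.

q = 267 kJ

q1 (heat ice -7.5→0.0 °C): 87.8 × 2.08 × 7.5 = 1370 J
q2 (melt at 0 °C): 87.8 × 329.0 = 28886 J
q3 (heat water 0.0→100.0 °C): 87.8 × 4.19 × 100.0 = 36788 J
q4 (vaporize at 100 °C): 87.8 × 2250.0 = 197550 J
q5 (heat steam 100.0→111.2 °C): 87.8 × 1.96 × 11.2 = 1927 J
Total: 1370 + 28886 + 36788 + 197550 + 1927 = 266521 J = 267 kJ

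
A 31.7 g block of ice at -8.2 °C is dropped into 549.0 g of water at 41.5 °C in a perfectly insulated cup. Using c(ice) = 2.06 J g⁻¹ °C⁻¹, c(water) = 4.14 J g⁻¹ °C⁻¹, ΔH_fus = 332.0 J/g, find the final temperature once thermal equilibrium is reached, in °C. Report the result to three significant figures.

T_f = 34.6 °C

Heat to bring ice to 0 °C and melt it: q₁ = 31.7×2.06×8.2 + 31.7×332.0 = 11060 J
Heat the water can supply cooling to 0 °C: 549.0×4.14×41.5 = 94323.7 J > q₁, so all ice melts.
Energy balance: 549.0×4.14×(41.5 − T) = 11060 + 31.7×4.14×(T − 0)
2272.86(41.5 − T) = 11060 + 131.238 T
94323.7 − 11060 = 2404.098 T
T = 83263.7 / 2404.098 = 34.63 °C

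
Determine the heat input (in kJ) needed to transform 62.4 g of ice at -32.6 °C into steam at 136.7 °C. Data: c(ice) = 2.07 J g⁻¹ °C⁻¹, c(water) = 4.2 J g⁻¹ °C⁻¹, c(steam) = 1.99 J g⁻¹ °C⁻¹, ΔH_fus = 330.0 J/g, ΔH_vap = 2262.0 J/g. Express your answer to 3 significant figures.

q = 197 kJ

q1 (heat ice -32.6→0.0 °C): 62.4 × 2.07 × 32.6 = 4211 J
q2 (melt at 0 °C): 62.4 × 330.0 = 20592 J
q3 (heat water 0.0→100.0 °C): 62.4 × 4.2 × 100.0 = 26208 J
q4 (vaporize at 100 °C): 62.4 × 2262.0 = 141149 J
q5 (heat steam 100.0→136.7 °C): 62.4 × 1.99 × 36.7 = 4557 J
Total: 4211 + 20592 + 26208 + 141149 + 4557 = 196717 J = 197 kJ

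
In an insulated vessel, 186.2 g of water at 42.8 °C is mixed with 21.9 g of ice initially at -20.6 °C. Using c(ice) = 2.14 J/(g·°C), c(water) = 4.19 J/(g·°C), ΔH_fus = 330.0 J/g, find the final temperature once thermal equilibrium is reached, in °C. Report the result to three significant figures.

T_f = 28.9 °C

Heat to bring ice to 0 °C and melt it: q₁ = 21.9×2.14×20.6 + 21.9×330.0 = 8192.4 J
Heat the water can supply cooling to 0 °C: 186.2×4.19×42.8 = 33391.6 J > q₁, so all ice melts.
Energy balance: 186.2×4.19×(42.8 − T) = 8192.4 + 21.9×4.19×(T − 0)
780.178(42.8 − T) = 8192.4 + 91.761 T
33391.6 − 8192.4 = 871.939 T
T = 25199.2 / 871.939 = 28.90 °C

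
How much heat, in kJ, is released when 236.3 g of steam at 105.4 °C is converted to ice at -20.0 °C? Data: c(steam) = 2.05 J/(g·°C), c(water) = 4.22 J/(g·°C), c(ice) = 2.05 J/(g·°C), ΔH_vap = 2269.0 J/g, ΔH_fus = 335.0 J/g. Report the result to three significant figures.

q1 (cool steam 105.4→100 °C): 236.3 × 2.05 × 5.4 = 2616 J
q2 (condense at 100 °C): 236.3 × 2269.0 = 536165 J
q3 (cool water 100→0 °C): 236.3 × 4.22 × 100.0 = 99719 J
q4 (freeze at 0 °C): 236.3 × 335.0 = 79161 J
q5 (cool ice 0→-20.0 °C): 236.3 × 2.05 × 20.0 = 9688 J
Total: 2616 + 536165 + 99719 + 79161 + 9688 = 727349 J = 727 kJ

q = 727 kJ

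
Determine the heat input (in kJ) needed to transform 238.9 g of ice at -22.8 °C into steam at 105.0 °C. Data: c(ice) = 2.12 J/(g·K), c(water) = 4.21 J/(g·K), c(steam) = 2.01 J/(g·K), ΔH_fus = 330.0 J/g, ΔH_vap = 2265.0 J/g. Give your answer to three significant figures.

q = 734 kJ

q1 (heat ice -22.8→0.0 °C): 238.9 × 2.12 × 22.8 = 11547 J
q2 (melt at 0 °C): 238.9 × 330.0 = 78837 J
q3 (heat water 0.0→100.0 °C): 238.9 × 4.21 × 100.0 = 100577 J
q4 (vaporize at 100 °C): 238.9 × 2265.0 = 541109 J
q5 (heat steam 100.0→105.0 °C): 238.9 × 2.01 × 5.0 = 2401 J
Total: 11547 + 78837 + 100577 + 541109 + 2401 = 734471 J = 734 kJ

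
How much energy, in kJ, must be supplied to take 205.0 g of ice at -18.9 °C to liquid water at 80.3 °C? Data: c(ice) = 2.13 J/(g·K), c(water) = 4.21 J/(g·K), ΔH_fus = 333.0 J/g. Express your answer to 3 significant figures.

q1 (heat ice -18.9→0.0 °C): 205.0 × 2.13 × 18.9 = 8253 J
q2 (melt at 0 °C): 205.0 × 333.0 = 68265 J
q3 (heat water 0.0→80.3 °C): 205.0 × 4.21 × 80.3 = 69303 J
Total: 8253 + 68265 + 69303 = 145821 J = 146 kJ

q = 146 kJ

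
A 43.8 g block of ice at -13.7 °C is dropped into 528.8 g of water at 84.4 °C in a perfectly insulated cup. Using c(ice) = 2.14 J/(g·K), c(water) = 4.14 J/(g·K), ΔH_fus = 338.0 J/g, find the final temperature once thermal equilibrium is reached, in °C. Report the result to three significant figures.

Heat to bring ice to 0 °C and melt it: q₁ = 43.8×2.14×13.7 + 43.8×338.0 = 16089 J
Heat the water can supply cooling to 0 °C: 528.8×4.14×84.4 = 184771 J > q₁, so all ice melts.
Energy balance: 528.8×4.14×(84.4 − T) = 16089 + 43.8×4.14×(T − 0)
2189.232(84.4 − T) = 16089 + 181.332 T
184771 − 16089 = 2370.564 T
T = 168682 / 2370.564 = 71.16 °C

T_f = 71.2 °C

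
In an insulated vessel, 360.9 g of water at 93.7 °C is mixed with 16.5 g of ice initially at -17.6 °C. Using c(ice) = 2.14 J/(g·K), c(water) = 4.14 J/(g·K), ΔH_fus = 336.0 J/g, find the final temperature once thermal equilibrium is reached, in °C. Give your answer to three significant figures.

Heat to bring ice to 0 °C and melt it: q₁ = 16.5×2.14×17.6 + 16.5×336.0 = 6165.5 J
Heat the water can supply cooling to 0 °C: 360.9×4.14×93.7 = 140000 J > q₁, so all ice melts.
Energy balance: 360.9×4.14×(93.7 − T) = 6165.5 + 16.5×4.14×(T − 0)
1494.126(93.7 − T) = 6165.5 + 68.31 T
140000 − 6165.5 = 1562.436 T
T = 133834.5 / 1562.436 = 85.66 °C

T_f = 85.7 °C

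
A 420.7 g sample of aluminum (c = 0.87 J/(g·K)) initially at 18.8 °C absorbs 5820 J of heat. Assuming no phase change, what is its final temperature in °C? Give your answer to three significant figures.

ΔT = q / (m c) = 5820 / (420.7 × 0.87) = 15.90 °C
T_f = 18.8 + 15.90 = 34.70 °C

T_f = 34.7 °C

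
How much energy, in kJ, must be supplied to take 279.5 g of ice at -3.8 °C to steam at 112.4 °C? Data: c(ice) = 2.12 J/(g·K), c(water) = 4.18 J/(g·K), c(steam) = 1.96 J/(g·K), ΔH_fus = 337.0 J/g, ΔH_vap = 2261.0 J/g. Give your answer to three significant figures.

q = 852 kJ

q1 (heat ice -3.8→0.0 °C): 279.5 × 2.12 × 3.8 = 2252 J
q2 (melt at 0 °C): 279.5 × 337.0 = 94192 J
q3 (heat water 0.0→100.0 °C): 279.5 × 4.18 × 100.0 = 116831 J
q4 (vaporize at 100 °C): 279.5 × 2261.0 = 631950 J
q5 (heat steam 100.0→112.4 °C): 279.5 × 1.96 × 12.4 = 6793 J
Total: 2252 + 94192 + 116831 + 631950 + 6793 = 852018 J = 852 kJ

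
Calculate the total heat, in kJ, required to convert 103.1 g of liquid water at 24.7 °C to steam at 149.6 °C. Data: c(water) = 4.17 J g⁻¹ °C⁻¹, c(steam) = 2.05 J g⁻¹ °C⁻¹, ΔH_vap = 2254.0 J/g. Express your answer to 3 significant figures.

q1 (heat water 24.7→100.0 °C): 103.1 × 4.17 × 75.3 = 32374 J
q2 (vaporize at 100 °C): 103.1 × 2254.0 = 232387 J
q3 (heat steam 100.0→149.6 °C): 103.1 × 2.05 × 49.6 = 10483 J
Total: 32374 + 232387 + 10483 = 275244 J = 275 kJ

q = 275 kJ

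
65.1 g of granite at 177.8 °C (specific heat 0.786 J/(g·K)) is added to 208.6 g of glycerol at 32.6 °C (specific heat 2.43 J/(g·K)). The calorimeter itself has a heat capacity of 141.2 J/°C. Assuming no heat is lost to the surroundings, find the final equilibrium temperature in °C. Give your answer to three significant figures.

T_f = 43.2 °C

Heat lost by granite = heat gained by glycerol + calorimeter.
(65.1)(0.786)(177.8 − T) = [(208.6)(2.43) + 141.2](T − 32.6)
51.1686 (177.8 − T) = 648.098 (T − 32.6)
9097.8 − 51.1686 T = 648.098 T − 21128
30225.8 = 699.2666 T
T = 43.23 °C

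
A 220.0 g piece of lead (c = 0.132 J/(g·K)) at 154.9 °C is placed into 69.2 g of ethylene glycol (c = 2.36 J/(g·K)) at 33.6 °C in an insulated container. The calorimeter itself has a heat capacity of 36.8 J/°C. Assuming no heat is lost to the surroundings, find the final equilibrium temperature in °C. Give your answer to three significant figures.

T_f = 49.0 °C

Heat lost by lead = heat gained by ethylene glycol + calorimeter.
(220.0)(0.132)(154.9 − T) = [(69.2)(2.36) + 36.8](T − 33.6)
29.04 (154.9 − T) = 200.112 (T − 33.6)
4498.3 − 29.04 T = 200.112 T − 6723.8
11222.1 = 229.152 T
T = 48.97 °C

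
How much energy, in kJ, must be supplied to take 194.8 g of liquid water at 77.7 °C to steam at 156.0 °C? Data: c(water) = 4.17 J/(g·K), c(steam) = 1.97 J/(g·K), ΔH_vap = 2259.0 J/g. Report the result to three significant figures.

q1 (heat water 77.7→100.0 °C): 194.8 × 4.17 × 22.3 = 18115 J
q2 (vaporize at 100 °C): 194.8 × 2259.0 = 440053 J
q3 (heat steam 100.0→156.0 °C): 194.8 × 1.97 × 56.0 = 21490 J
Total: 18115 + 440053 + 21490 = 479658 J = 480 kJ

q = 480 kJ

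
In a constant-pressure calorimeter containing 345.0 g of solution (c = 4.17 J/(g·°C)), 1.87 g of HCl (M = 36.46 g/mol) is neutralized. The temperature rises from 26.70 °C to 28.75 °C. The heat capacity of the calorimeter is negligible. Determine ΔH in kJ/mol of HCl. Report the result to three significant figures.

ΔH = -57.5 kJ/mol

|ΔT| = |28.75 − 26.70| = 2.05 °C
|q_surr| = (345.0 × 4.17) × 2.05 = 1438.65 × 2.05 = 2949 J
n(HCl) = 1.87 / 36.46 = 0.05129 mol
Temperature rose, so q_rxn = −|q_surr| = -2.949 kJ
ΔH = q_rxn / n = -57.50 kJ/mol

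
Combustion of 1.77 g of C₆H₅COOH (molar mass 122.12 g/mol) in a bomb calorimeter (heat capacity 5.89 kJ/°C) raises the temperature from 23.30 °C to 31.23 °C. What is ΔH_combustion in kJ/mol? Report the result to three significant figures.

ΔH = -3220 kJ/mol

ΔT = 31.23 − 23.30 = 7.93 °C
q_cal = C_cal × ΔT = 5.89 × 7.93 = 46.7077 kJ
n = 1.77 / 122.12 = 0.01449 mol
q_rxn = −q_cal = -46.7077 kJ
ΔH = -46.7077 / 0.01449 = -3223 kJ/mol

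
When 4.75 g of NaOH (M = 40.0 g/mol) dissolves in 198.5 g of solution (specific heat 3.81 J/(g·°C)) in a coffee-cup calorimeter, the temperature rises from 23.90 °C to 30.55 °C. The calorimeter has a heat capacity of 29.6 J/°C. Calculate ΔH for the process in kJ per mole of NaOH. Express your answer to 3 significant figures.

|ΔT| = |30.55 − 23.90| = 6.65 °C
|q_surr| = (198.5 × 3.81 + 29.6) × 6.65 = 785.885 × 6.65 = 5226 J
n(NaOH) = 4.75 / 40.0 = 0.1188 mol
Temperature rose, so q_rxn = −|q_surr| = -5.226 kJ
ΔH = q_rxn / n = -43.99 kJ/mol

ΔH = -44.0 kJ/mol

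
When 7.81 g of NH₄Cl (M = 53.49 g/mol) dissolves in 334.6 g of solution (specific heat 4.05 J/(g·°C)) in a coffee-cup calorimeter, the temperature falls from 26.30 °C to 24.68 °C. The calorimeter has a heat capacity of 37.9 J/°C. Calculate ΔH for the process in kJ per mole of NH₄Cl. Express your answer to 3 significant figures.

ΔH = 15.5 kJ/mol

|ΔT| = |24.68 − 26.30| = 1.62 °C
|q_surr| = (334.6 × 4.05 + 37.9) × 1.62 = 1393.03 × 1.62 = 2257 J
n(NH₄Cl) = 7.81 / 53.49 = 0.1460 mol
Temperature fell, so q_rxn = +|q_surr| = 2.257 kJ
ΔH = q_rxn / n = 15.46 kJ/mol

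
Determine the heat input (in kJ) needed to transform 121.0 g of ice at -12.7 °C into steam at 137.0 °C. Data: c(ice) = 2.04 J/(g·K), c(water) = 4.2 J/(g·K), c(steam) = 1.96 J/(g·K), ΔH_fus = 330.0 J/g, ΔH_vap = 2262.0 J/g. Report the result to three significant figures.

q = 376 kJ

q1 (heat ice -12.7→0.0 °C): 121.0 × 2.04 × 12.7 = 3135 J
q2 (melt at 0 °C): 121.0 × 330.0 = 39930 J
q3 (heat water 0.0→100.0 °C): 121.0 × 4.2 × 100.0 = 50820 J
q4 (vaporize at 100 °C): 121.0 × 2262.0 = 273702 J
q5 (heat steam 100.0→137.0 °C): 121.0 × 1.96 × 37.0 = 8775 J
Total: 3135 + 39930 + 50820 + 273702 + 8775 = 376362 J = 376 kJ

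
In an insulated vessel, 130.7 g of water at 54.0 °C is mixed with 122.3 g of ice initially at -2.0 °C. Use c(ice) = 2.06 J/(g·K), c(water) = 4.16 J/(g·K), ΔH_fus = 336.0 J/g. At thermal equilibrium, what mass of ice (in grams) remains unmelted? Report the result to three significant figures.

m_ice remaining = 36.4 g

Heat to warm all ice to 0 °C: 122.3×2.06×2.0 = 503.88 J
Heat released by water cooling to 0 °C: 130.7×4.16×54.0 = 29360 J
29360 J < 503.88 + 122.3×336.0 = 41596.68 J, so not all ice melts; final T = 0 °C.
Heat left for melting: 29360 − 503.88 = 28856.12 J
Mass melted = 28856.12 / 336.0 = 85.88 g
Ice remaining = 122.3 − 85.88 = 36.42 g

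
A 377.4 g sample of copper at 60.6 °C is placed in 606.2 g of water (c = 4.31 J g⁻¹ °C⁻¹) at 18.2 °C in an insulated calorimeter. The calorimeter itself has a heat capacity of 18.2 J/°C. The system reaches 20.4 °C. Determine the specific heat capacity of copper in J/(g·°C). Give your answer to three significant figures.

c = 0.382 J/(g·°C)

q_gained = (606.2 × 4.31 + 18.2) × (20.4 − 18.2) = 5788 J
q_lost = 377.4 × c × (60.6 − 20.4) = 15171.48 c
Set equal: c = 5788 / 15171.48 = 0.382 J/(g·°C)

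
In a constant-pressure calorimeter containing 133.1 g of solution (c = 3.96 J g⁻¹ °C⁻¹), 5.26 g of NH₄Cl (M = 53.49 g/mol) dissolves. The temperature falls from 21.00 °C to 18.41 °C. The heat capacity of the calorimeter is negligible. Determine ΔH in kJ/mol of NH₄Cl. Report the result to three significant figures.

ΔH = 13.9 kJ/mol

|ΔT| = |18.41 − 21.00| = 2.59 °C
|q_surr| = (133.1 × 3.96) × 2.59 = 527.076 × 2.59 = 1365 J
n(NH₄Cl) = 5.26 / 53.49 = 0.09834 mol
Temperature fell, so q_rxn = +|q_surr| = 1.365 kJ
ΔH = q_rxn / n = 13.88 kJ/mol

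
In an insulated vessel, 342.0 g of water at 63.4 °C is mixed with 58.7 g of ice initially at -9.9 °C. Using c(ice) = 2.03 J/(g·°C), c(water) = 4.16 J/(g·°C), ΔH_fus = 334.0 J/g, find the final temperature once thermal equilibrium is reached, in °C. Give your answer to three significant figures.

T_f = 41.6 °C

Heat to bring ice to 0 °C and melt it: q₁ = 58.7×2.03×9.9 + 58.7×334.0 = 20785 J
Heat the water can supply cooling to 0 °C: 342.0×4.16×63.4 = 90200.4 J > q₁, so all ice melts.
Energy balance: 342.0×4.16×(63.4 − T) = 20785 + 58.7×4.16×(T − 0)
1422.72(63.4 − T) = 20785 + 244.192 T
90200.4 − 20785 = 1666.912 T
T = 69415.4 / 1666.912 = 41.64 °C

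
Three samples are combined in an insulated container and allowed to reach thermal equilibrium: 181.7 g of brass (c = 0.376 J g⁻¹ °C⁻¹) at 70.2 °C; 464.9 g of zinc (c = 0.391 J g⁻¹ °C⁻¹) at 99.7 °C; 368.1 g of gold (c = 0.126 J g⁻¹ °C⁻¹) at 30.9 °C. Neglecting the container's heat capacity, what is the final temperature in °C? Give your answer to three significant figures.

T_f = 82.1 °C

Σ mᵢcᵢ(T − Tᵢ) = 0  ⇒  T = Σ mᵢcᵢTᵢ / Σ mᵢcᵢ
Σ mᵢcᵢ = 181.7×0.376 + 464.9×0.391 + 368.1×0.126 = 296.4757
Σ mᵢcᵢTᵢ = 68.3192×70.2 + 181.7759×99.7 + 46.3806×30.9 = 24352
T = 24352 / 296.4757 = 82.14 °C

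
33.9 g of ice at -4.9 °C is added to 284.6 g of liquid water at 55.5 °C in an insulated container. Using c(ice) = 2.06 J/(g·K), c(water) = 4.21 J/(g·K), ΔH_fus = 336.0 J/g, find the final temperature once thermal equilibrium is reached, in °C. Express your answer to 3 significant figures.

T_f = 40.8 °C

Heat to bring ice to 0 °C and melt it: q₁ = 33.9×2.06×4.9 + 33.9×336.0 = 11733 J
Heat the water can supply cooling to 0 °C: 284.6×4.21×55.5 = 66498.2 J > q₁, so all ice melts.
Energy balance: 284.6×4.21×(55.5 − T) = 11733 + 33.9×4.21×(T − 0)
1198.166(55.5 − T) = 11733 + 142.719 T
66498.2 − 11733 = 1340.885 T
T = 54765.2 / 1340.885 = 40.84 °C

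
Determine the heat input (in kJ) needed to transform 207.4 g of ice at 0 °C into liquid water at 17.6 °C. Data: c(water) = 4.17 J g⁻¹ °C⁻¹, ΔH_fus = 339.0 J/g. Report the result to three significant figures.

q = 85.5 kJ

q1 (melt at 0 °C): 207.4 × 339.0 = 70309 J
q2 (heat water 0.0→17.6 °C): 207.4 × 4.17 × 17.6 = 15222 J
Total: 70309 + 15222 = 85531 J = 85.5 kJ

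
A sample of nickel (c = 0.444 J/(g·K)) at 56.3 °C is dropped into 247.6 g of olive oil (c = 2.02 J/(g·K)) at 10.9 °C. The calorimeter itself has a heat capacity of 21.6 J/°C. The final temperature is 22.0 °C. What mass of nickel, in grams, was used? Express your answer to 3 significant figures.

m = 380 g

q_gained = (247.6 × 2.02 + 21.6) × (22.0 − 10.9) = 5791 J
q_lost = m × 0.444 × (56.3 − 22.0) = 15.2292 m
m = 5791 / 15.2292 = 380 g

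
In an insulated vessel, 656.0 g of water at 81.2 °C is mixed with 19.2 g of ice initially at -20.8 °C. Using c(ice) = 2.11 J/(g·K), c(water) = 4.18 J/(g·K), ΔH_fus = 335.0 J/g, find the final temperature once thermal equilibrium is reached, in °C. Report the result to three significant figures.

T_f = 76.3 °C

Heat to bring ice to 0 °C and melt it: q₁ = 19.2×2.11×20.8 + 19.2×335.0 = 7274.6 J
Heat the water can supply cooling to 0 °C: 656.0×4.18×81.2 = 222657 J > q₁, so all ice melts.
Energy balance: 656.0×4.18×(81.2 − T) = 7274.6 + 19.2×4.18×(T − 0)
2742.08(81.2 − T) = 7274.6 + 80.256 T
222657 − 7274.6 = 2822.336 T
T = 215382.4 / 2822.336 = 76.31 °C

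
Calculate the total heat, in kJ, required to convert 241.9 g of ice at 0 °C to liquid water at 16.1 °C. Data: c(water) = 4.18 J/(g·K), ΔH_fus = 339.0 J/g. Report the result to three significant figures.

q = 98.3 kJ

q1 (melt at 0 °C): 241.9 × 339.0 = 82004 J
q2 (heat water 0.0→16.1 °C): 241.9 × 4.18 × 16.1 = 16279 J
Total: 82004 + 16279 = 98283 J = 98.3 kJ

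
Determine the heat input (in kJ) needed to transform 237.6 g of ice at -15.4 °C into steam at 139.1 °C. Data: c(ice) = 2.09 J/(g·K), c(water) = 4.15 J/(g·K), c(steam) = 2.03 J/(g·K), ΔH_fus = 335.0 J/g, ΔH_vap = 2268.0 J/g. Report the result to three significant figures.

q = 744 kJ

q1 (heat ice -15.4→0.0 °C): 237.6 × 2.09 × 15.4 = 7647 J
q2 (melt at 0 °C): 237.6 × 335.0 = 79596 J
q3 (heat water 0.0→100.0 °C): 237.6 × 4.15 × 100.0 = 98604 J
q4 (vaporize at 100 °C): 237.6 × 2268.0 = 538877 J
q5 (heat steam 100.0→139.1 °C): 237.6 × 2.03 × 39.1 = 18859 J
Total: 7647 + 79596 + 98604 + 538877 + 18859 = 743583 J = 744 kJ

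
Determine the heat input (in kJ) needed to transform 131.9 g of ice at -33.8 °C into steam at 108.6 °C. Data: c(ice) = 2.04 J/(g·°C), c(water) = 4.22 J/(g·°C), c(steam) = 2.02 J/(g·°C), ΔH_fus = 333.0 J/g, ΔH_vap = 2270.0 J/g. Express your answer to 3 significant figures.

q = 410 kJ

q1 (heat ice -33.8→0.0 °C): 131.9 × 2.04 × 33.8 = 9095 J
q2 (melt at 0 °C): 131.9 × 333.0 = 43923 J
q3 (heat water 0.0→100.0 °C): 131.9 × 4.22 × 100.0 = 55662 J
q4 (vaporize at 100 °C): 131.9 × 2270.0 = 299413 J
q5 (heat steam 100.0→108.6 °C): 131.9 × 2.02 × 8.6 = 2291 J
Total: 9095 + 43923 + 55662 + 299413 + 2291 = 410384 J = 410 kJ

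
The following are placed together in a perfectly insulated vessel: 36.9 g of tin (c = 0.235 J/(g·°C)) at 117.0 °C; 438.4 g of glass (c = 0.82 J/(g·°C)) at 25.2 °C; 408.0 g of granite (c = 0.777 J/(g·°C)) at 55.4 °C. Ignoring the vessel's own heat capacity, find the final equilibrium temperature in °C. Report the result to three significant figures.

T_f = 40.3 °C

Σ mᵢcᵢ(T − Tᵢ) = 0  ⇒  T = Σ mᵢcᵢTᵢ / Σ mᵢcᵢ
Σ mᵢcᵢ = 36.9×0.235 + 438.4×0.82 + 408.0×0.777 = 685.1755
Σ mᵢcᵢTᵢ = 8.6715×117.0 + 359.488×25.2 + 317.016×55.4 = 27636
T = 27636 / 685.1755 = 40.33 °C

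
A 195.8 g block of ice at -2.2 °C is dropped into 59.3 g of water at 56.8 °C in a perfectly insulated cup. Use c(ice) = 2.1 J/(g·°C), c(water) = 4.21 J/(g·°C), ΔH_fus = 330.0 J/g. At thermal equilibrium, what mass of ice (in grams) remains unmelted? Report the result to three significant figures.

m_ice remaining = 156 g

Heat to warm all ice to 0 °C: 195.8×2.1×2.2 = 904.60 J
Heat released by water cooling to 0 °C: 59.3×4.21×56.8 = 14180 J
14180 J < 904.60 + 195.8×330.0 = 65518.60 J, so not all ice melts; final T = 0 °C.
Heat left for melting: 14180 − 904.60 = 13275.40 J
Mass melted = 13275.40 / 330.0 = 40.23 g
Ice remaining = 195.8 − 40.23 = 155.57 g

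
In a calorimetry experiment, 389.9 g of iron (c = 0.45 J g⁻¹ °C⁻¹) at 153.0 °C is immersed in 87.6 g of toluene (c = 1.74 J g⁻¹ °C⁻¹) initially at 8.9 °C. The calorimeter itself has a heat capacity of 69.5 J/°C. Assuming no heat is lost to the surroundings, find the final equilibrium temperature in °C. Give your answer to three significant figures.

T_f = 72.5 °C

Heat lost by iron = heat gained by toluene + calorimeter.
(389.9)(0.45)(153.0 − T) = [(87.6)(1.74) + 69.5](T − 8.9)
175.455 (153.0 − T) = 221.924 (T − 8.9)
26845 − 175.455 T = 221.924 T − 1975.1
28820.1 = 397.379 T
T = 72.53 °C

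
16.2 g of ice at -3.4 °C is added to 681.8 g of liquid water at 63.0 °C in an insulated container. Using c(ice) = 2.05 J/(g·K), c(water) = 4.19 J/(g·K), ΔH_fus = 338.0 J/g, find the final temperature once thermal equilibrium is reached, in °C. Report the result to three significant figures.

T_f = 59.6 °C

Heat to bring ice to 0 °C and melt it: q₁ = 16.2×2.05×3.4 + 16.2×338.0 = 5588.5 J
Heat the water can supply cooling to 0 °C: 681.8×4.19×63.0 = 179975 J > q₁, so all ice melts.
Energy balance: 681.8×4.19×(63.0 − T) = 5588.5 + 16.2×4.19×(T − 0)
2856.742(63.0 − T) = 5588.5 + 67.878 T
179975 − 5588.5 = 2924.620 T
T = 174386.5 / 2924.620 = 59.63 °C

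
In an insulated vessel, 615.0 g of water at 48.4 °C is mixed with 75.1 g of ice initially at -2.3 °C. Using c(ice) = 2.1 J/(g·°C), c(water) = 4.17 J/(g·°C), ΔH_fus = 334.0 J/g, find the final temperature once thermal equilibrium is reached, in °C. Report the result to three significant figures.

T_f = 34.3 °C

Heat to bring ice to 0 °C and melt it: q₁ = 75.1×2.1×2.3 + 75.1×334.0 = 25446 J
Heat the water can supply cooling to 0 °C: 615.0×4.17×48.4 = 124124 J > q₁, so all ice melts.
Energy balance: 615.0×4.17×(48.4 − T) = 25446 + 75.1×4.17×(T − 0)
2564.55(48.4 − T) = 25446 + 313.167 T
124124 − 25446 = 2877.717 T
T = 98678 / 2877.717 = 34.29 °C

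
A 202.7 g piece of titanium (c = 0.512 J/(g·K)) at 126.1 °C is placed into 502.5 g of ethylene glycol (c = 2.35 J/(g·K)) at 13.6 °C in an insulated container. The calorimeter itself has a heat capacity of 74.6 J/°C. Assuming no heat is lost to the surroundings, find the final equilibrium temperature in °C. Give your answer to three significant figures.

T_f = 22.2 °C

Heat lost by titanium = heat gained by ethylene glycol + calorimeter.
(202.7)(0.512)(126.1 − T) = [(502.5)(2.35) + 74.6](T − 13.6)
103.7824 (126.1 − T) = 1255.475 (T − 13.6)
13087 − 103.7824 T = 1255.475 T − 17074
30161 = 1359.2574 T
T = 22.19 °C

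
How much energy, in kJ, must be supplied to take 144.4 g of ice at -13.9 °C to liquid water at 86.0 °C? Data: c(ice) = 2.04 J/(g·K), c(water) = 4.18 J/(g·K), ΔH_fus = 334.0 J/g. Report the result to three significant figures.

q = 104 kJ

q1 (heat ice -13.9→0.0 °C): 144.4 × 2.04 × 13.9 = 4095 J
q2 (melt at 0 °C): 144.4 × 334.0 = 48230 J
q3 (heat water 0.0→86.0 °C): 144.4 × 4.18 × 86.0 = 51909 J
Total: 4095 + 48230 + 51909 = 104234 J = 104 kJ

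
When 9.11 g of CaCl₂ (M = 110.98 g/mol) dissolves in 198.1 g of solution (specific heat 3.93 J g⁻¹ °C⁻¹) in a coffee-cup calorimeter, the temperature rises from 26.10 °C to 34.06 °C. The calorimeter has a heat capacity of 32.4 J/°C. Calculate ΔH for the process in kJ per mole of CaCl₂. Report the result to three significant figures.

|ΔT| = |34.06 − 26.10| = 7.96 °C
|q_surr| = (198.1 × 3.93 + 32.4) × 7.96 = 810.933 × 7.96 = 6455 J
n(CaCl₂) = 9.11 / 110.98 = 0.08209 mol
Temperature rose, so q_rxn = −|q_surr| = -6.455 kJ
ΔH = q_rxn / n = -78.63 kJ/mol

ΔH = -78.6 kJ/mol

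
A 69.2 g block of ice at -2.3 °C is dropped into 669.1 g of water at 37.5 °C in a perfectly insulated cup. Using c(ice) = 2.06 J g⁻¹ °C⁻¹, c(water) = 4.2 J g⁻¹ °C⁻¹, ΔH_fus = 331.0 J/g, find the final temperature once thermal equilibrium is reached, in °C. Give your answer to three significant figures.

Heat to bring ice to 0 °C and melt it: q₁ = 69.2×2.06×2.3 + 69.2×331.0 = 23233 J
Heat the water can supply cooling to 0 °C: 669.1×4.2×37.5 = 105383 J > q₁, so all ice melts.
Energy balance: 669.1×4.2×(37.5 − T) = 23233 + 69.2×4.2×(T − 0)
2810.22(37.5 − T) = 23233 + 290.64 T
105383 − 23233 = 3100.86 T
T = 82150 / 3100.86 = 26.49 °C

T_f = 26.5 °C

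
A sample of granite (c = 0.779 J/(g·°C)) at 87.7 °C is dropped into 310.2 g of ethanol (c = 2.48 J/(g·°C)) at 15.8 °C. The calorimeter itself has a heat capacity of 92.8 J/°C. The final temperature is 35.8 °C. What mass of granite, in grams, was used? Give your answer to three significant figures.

m = 426 g

q_gained = (310.2 × 2.48 + 92.8) × (35.8 − 15.8) = 17240 J
q_lost = m × 0.779 × (87.7 − 35.8) = 40.4301 m
m = 17240 / 40.4301 = 426 g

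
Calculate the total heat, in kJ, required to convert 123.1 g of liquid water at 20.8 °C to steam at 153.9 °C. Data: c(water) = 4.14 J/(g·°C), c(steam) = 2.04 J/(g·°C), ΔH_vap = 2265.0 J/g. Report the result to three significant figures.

q = 333 kJ

q1 (heat water 20.8→100.0 °C): 123.1 × 4.14 × 79.2 = 40363 J
q2 (vaporize at 100 °C): 123.1 × 2265.0 = 278822 J
q3 (heat steam 100.0→153.9 °C): 123.1 × 2.04 × 53.9 = 13536 J
Total: 40363 + 278822 + 13536 = 332721 J = 333 kJ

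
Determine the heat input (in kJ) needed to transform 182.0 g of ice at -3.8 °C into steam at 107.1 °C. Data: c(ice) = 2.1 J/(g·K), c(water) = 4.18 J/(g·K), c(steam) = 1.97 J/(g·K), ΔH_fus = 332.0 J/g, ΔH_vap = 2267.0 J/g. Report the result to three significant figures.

q1 (heat ice -3.8→0.0 °C): 182.0 × 2.1 × 3.8 = 1452 J
q2 (melt at 0 °C): 182.0 × 332.0 = 60424 J
q3 (heat water 0.0→100.0 °C): 182.0 × 4.18 × 100.0 = 76076 J
q4 (vaporize at 100 °C): 182.0 × 2267.0 = 412594 J
q5 (heat steam 100.0→107.1 °C): 182.0 × 1.97 × 7.1 = 2546 J
Total: 1452 + 60424 + 76076 + 412594 + 2546 = 553092 J = 553 kJ

q = 553 kJ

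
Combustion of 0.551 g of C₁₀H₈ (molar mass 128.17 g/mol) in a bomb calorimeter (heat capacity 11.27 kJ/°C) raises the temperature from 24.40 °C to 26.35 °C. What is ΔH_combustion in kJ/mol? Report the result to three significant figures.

ΔT = 26.35 − 24.40 = 1.95 °C
q_cal = C_cal × ΔT = 11.27 × 1.95 = 21.9765 kJ
n = 0.551 / 128.17 = 0.004299 mol
q_rxn = −q_cal = -21.9765 kJ
ΔH = -21.9765 / 0.004299 = -5112 kJ/mol

ΔH = -5110 kJ/mol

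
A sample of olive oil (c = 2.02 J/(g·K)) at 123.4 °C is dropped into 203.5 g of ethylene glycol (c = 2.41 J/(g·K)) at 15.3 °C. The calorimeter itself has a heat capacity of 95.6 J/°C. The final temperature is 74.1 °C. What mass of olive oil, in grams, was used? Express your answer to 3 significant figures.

q_gained = (203.5 × 2.41 + 95.6) × (74.1 − 15.3) = 34460 J
q_lost = m × 2.02 × (123.4 − 74.1) = 99.586 m
m = 34460 / 99.586 = 346 g

m = 346 g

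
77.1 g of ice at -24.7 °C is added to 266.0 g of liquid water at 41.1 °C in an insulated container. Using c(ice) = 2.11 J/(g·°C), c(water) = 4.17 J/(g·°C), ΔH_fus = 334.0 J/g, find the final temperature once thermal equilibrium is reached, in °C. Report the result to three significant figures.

Heat to bring ice to 0 °C and melt it: q₁ = 77.1×2.11×24.7 + 77.1×334.0 = 29770 J
Heat the water can supply cooling to 0 °C: 266.0×4.17×41.1 = 45588.9 J > q₁, so all ice melts.
Energy balance: 266.0×4.17×(41.1 − T) = 29770 + 77.1×4.17×(T − 0)
1109.22(41.1 − T) = 29770 + 321.507 T
45588.9 − 29770 = 1430.727 T
T = 15818.9 / 1430.727 = 11.06 °C

T_f = 11.1 °C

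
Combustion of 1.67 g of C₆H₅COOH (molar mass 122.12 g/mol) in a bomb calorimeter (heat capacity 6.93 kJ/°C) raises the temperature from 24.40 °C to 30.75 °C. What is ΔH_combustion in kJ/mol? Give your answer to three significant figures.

ΔT = 30.75 − 24.40 = 6.35 °C
q_cal = C_cal × ΔT = 6.93 × 6.35 = 44.0055 kJ
n = 1.67 / 122.12 = 0.01368 mol
q_rxn = −q_cal = -44.0055 kJ
ΔH = -44.0055 / 0.01368 = -3217 kJ/mol

ΔH = -3220 kJ/mol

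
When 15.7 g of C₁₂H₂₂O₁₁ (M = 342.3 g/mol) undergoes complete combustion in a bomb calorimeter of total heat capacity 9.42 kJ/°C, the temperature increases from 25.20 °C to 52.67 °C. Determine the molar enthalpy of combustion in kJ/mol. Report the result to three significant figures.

ΔT = 52.67 − 25.20 = 27.47 °C
q_cal = C_cal × ΔT = 9.42 × 27.47 = 258.7674 kJ
n = 15.7 / 342.3 = 0.04587 mol
q_rxn = −q_cal = -258.7674 kJ
ΔH = -258.7674 / 0.04587 = -5641 kJ/mol

ΔH = -5640 kJ/mol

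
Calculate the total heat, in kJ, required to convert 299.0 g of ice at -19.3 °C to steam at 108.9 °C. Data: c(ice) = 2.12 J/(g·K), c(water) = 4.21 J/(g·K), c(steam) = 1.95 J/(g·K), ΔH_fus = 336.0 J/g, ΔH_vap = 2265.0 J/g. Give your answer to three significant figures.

q1 (heat ice -19.3→0.0 °C): 299.0 × 2.12 × 19.3 = 12234 J
q2 (melt at 0 °C): 299.0 × 336.0 = 100464 J
q3 (heat water 0.0→100.0 °C): 299.0 × 4.21 × 100.0 = 125879 J
q4 (vaporize at 100 °C): 299.0 × 2265.0 = 677235 J
q5 (heat steam 100.0→108.9 °C): 299.0 × 1.95 × 8.9 = 5189 J
Total: 12234 + 100464 + 125879 + 677235 + 5189 = 921001 J = 921 kJ

q = 921 kJ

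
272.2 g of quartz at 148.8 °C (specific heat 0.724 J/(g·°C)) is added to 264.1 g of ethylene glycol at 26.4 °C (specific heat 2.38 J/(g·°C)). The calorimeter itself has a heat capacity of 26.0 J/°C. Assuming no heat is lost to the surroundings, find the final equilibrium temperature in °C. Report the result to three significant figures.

Heat lost by quartz = heat gained by ethylene glycol + calorimeter.
(272.2)(0.724)(148.8 − T) = [(264.1)(2.38) + 26.0](T − 26.4)
197.0728 (148.8 − T) = 654.558 (T − 26.4)
29324 − 197.0728 T = 654.558 T − 17280
46604 = 851.6308 T
T = 54.72 °C

T_f = 54.7 °C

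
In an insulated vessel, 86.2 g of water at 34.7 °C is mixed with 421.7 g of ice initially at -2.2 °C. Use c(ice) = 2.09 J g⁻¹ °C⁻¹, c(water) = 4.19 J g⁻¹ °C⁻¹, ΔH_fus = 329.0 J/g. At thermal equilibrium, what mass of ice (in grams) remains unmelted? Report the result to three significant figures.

Heat to warm all ice to 0 °C: 421.7×2.09×2.2 = 1938.977 J
Heat released by water cooling to 0 °C: 86.2×4.19×34.7 = 12532.88 J
12532.88 J < 1938.977 + 421.7×329.0 = 140678.277 J, so not all ice melts; final T = 0 °C.
Heat left for melting: 12532.88 − 1938.977 = 10593.903 J
Mass melted = 10593.903 / 329.0 = 32.2003 g
Ice remaining = 421.7 − 32.2003 = 389.4997 g

m_ice remaining = 389 g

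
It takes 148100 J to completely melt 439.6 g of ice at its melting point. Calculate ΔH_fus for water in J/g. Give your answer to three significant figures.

ΔH_fus = q / m = 148100 / 439.6 = 337 J/g

ΔH_fus = 337 J/g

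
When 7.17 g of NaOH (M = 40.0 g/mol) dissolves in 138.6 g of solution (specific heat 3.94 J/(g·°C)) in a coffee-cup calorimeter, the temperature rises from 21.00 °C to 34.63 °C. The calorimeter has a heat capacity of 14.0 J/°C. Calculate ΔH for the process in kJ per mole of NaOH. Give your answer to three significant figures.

|ΔT| = |34.63 − 21.00| = 13.63 °C
|q_surr| = (138.6 × 3.94 + 14.0) × 13.63 = 560.084 × 13.63 = 7634 J
n(NaOH) = 7.17 / 40.0 = 0.1793 mol
Temperature rose, so q_rxn = −|q_surr| = -7.634 kJ
ΔH = q_rxn / n = -42.58 kJ/mol

ΔH = -42.6 kJ/mol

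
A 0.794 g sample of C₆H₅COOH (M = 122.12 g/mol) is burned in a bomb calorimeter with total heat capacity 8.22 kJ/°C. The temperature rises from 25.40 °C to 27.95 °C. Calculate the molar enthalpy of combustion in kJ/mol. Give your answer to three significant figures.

ΔH = -3220 kJ/mol

ΔT = 27.95 − 25.40 = 2.55 °C
q_cal = C_cal × ΔT = 8.22 × 2.55 = 20.961 kJ
n = 0.794 / 122.12 = 0.006502 mol
q_rxn = −q_cal = -20.961 kJ
ΔH = -20.961 / 0.006502 = -3224 kJ/mol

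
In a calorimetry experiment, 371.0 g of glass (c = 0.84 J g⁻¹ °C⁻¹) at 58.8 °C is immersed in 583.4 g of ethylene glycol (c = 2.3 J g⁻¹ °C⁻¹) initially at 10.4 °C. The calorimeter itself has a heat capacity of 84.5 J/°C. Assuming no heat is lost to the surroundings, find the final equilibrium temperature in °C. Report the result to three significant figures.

T_f = 19.1 °C

Heat lost by glass = heat gained by ethylene glycol + calorimeter.
(371.0)(0.84)(58.8 − T) = [(583.4)(2.3) + 84.5](T − 10.4)
311.64 (58.8 − T) = 1426.32 (T − 10.4)
18324 − 311.64 T = 1426.32 T − 14834
33158 = 1737.96 T
T = 19.08 °C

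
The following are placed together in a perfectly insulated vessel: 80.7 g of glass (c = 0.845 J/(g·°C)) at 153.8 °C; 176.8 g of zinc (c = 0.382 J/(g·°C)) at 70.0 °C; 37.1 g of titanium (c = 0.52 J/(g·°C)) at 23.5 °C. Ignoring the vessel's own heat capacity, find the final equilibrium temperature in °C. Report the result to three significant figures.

T_f = 101 °C

Σ mᵢcᵢ(T − Tᵢ) = 0  ⇒  T = Σ mᵢcᵢTᵢ / Σ mᵢcᵢ
Σ mᵢcᵢ = 80.7×0.845 + 176.8×0.382 + 37.1×0.52 = 155.0211
Σ mᵢcᵢTᵢ = 68.1915×153.8 + 67.5376×70.0 + 19.292×23.5 = 15669
T = 15669 / 155.0211 = 101.1 °C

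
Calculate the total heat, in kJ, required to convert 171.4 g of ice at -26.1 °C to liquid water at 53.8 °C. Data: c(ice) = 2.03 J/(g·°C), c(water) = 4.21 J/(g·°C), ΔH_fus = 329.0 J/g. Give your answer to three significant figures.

q = 104 kJ

q1 (heat ice -26.1→0.0 °C): 171.4 × 2.03 × 26.1 = 9081 J
q2 (melt at 0 °C): 171.4 × 329.0 = 56391 J
q3 (heat water 0.0→53.8 °C): 171.4 × 4.21 × 53.8 = 38822 J
Total: 9081 + 56391 + 38822 = 104294 J = 104 kJ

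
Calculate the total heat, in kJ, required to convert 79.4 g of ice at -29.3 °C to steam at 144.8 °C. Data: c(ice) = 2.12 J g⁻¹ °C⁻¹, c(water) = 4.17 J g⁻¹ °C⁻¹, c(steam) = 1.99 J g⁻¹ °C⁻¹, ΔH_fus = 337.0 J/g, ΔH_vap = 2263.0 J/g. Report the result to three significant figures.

q1 (heat ice -29.3→0.0 °C): 79.4 × 2.12 × 29.3 = 4932 J
q2 (melt at 0 °C): 79.4 × 337.0 = 26758 J
q3 (heat water 0.0→100.0 °C): 79.4 × 4.17 × 100.0 = 33110 J
q4 (vaporize at 100 °C): 79.4 × 2263.0 = 179682 J
q5 (heat steam 100.0→144.8 °C): 79.4 × 1.99 × 44.8 = 7079 J
Total: 4932 + 26758 + 33110 + 179682 + 7079 = 251561 J = 252 kJ

q = 252 kJ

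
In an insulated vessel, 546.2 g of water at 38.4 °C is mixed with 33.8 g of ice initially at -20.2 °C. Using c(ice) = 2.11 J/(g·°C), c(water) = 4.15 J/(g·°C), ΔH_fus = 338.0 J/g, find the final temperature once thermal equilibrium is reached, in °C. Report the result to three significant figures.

T_f = 30.8 °C

Heat to bring ice to 0 °C and melt it: q₁ = 33.8×2.11×20.2 + 33.8×338.0 = 12865 J
Heat the water can supply cooling to 0 °C: 546.2×4.15×38.4 = 87042.4 J > q₁, so all ice melts.
Energy balance: 546.2×4.15×(38.4 − T) = 12865 + 33.8×4.15×(T − 0)
2266.73(38.4 − T) = 12865 + 140.27 T
87042.4 − 12865 = 2407.00 T
T = 74177.4 / 2407.00 = 30.82 °C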